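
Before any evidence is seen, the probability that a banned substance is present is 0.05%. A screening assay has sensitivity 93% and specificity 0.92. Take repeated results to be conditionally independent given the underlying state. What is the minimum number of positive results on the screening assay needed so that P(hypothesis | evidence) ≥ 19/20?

Prior odds = 0.0005/0.9995 = 1/1999.
False-positive rate = 1 − 0.92 = 0.08; likelihood ratio of a positive = 0.93/0.08 = 11.625.
Target odds: 0.95 ÷ 0.05 = 19.
Require 11.625ⁿ ≥ 19 ÷ (1/1999) = 37981.
11.625⁴ = 74805201/4096 falls short of 37981 but 11.625⁵ ≈212307 reaches it, so n = 5.

5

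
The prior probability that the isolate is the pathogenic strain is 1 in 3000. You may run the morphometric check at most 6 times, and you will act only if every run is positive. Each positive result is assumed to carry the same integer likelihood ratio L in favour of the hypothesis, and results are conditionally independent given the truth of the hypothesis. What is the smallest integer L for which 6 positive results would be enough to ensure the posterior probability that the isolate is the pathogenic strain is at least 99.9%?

13

Prior odds = (1/3000)/(2999/3000) = 1/2999.
Target odds = 0.999/0.001 = 999.
Need L⁶ ≥ 999 ÷ (1/2999) = 2996001.
12⁶ = 2985984 < 2996001 ≤ 4826809 = 13⁶, so L = 13.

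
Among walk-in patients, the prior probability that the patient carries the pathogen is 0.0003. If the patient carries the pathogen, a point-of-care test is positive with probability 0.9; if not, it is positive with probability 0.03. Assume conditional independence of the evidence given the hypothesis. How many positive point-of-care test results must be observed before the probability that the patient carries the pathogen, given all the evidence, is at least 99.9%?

Prior odds: 0.0003 ÷ 0.9997 = 3/9997.
Likelihood ratio of a positive = 0.9/0.03 = 30.
Target odds: 0.999 ÷ 0.001 = 999.
Require 30ⁿ ≥ 999 ÷ (3/9997) = 3329001.
30⁴ = 810000 falls short of 3329001 but 30⁵ = 24300000 reaches it, so n = 5.

5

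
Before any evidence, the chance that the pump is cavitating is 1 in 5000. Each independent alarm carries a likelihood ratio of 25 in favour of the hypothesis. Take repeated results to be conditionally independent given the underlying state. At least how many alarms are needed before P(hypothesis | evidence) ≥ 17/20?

4

Prior odds = 0.0002/0.9998 = 1/4999.
Likelihood ratio per alarm = 25.
Target odds: 0.85 ÷ 0.15 = 17/3.
Require 25ⁿ ≥ 17/3 ÷ (1/4999) = 84983/3.
25³ = 15625 falls short of 84983/3 but 25⁴ = 390625 reaches it, so n = 4.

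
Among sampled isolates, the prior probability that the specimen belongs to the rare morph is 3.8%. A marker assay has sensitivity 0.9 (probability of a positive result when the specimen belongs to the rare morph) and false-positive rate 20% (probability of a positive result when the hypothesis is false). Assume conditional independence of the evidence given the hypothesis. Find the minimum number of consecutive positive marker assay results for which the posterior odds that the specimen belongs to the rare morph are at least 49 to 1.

5

Prior odds: 0.038 ÷ 0.962 = 19/481.
Likelihood ratio of a positive result = 0.9/0.2 = 4.5.
Target odds = 49.
Need (19/481) × 4.5ⁿ ≥ 49, i.e. 4.5ⁿ ≥ 23569/19.
4.5⁴ = 410.0625 falls short of 23569/19 but 4.5⁵ = 1845.28125 reaches it, so n = 5.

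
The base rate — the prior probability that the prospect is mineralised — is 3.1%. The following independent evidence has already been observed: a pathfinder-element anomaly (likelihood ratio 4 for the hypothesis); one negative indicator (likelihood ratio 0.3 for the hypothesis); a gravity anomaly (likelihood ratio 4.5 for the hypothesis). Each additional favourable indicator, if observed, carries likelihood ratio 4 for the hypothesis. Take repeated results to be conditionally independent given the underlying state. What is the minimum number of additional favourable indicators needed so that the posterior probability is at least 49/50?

Prior odds = 0.031/0.969 = 31/969.
Combined Bayes factor of the evidence already in hand = 4 × 0.3 × 4.5 = 5.4.
Odds after that evidence = (31/969) × 5.4 = 279/1615.
Target odds = 0.98/0.02 = 49.
Need 4ⁿ ≥ 49 ÷ (279/1615) = 79135/279.
4⁴ = 256 falls short of 79135/279 but 4⁵ = 1024 reaches it, so n = 5.

5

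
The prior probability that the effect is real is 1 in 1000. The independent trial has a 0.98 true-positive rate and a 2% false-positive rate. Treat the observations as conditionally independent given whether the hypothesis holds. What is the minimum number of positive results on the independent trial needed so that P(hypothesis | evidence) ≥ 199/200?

Prior odds: 0.001 ÷ 0.999 = 1/999.
Likelihood ratio of a positive result = 0.98/0.02 = 49.
Target posterior odds = 0.995/0.005 = 199.
Need (1/999) × 49ⁿ ≥ 199, i.e. 49ⁿ ≥ 198801.
49³ = 117649 falls short of 198801 but 49⁴ = 5764801 reaches it, so n = 4.

4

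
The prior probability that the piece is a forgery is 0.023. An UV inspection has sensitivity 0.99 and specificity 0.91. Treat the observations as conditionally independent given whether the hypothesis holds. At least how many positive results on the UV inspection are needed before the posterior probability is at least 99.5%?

4

Prior odds: 0.023 ÷ 0.977 = 23/977.
False-positive rate = 1 − 0.91 = 0.09; likelihood ratio of a positive = 0.99/0.09 = 11.
Target odds: 0.995 ÷ 0.005 = 199.
Require 11ⁿ ≥ 199 ÷ (23/977) = 194423/23.
11³ = 1331 falls short of 194423/23 but 11⁴ = 14641 reaches it, so n = 4.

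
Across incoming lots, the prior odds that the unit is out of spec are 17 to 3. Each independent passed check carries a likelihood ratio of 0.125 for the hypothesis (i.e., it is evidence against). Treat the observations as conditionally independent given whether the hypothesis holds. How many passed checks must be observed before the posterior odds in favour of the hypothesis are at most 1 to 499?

4

Prior odds = 17/3.
Likelihood ratio per passed check = 0.125.
Target odds = 1/499.
Need (17/3) × 0.125ⁿ ≤ 1/499, i.e. 0.125ⁿ ≤ 3/8483.
0.125³ = 0.001953125 is still above 3/8483 but 0.125⁴ = 1/4096 is at or below it, so n = 4.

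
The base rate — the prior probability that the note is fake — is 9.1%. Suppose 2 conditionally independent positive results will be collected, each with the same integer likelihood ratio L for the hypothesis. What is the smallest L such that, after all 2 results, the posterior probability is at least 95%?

14

Prior odds = 0.091/0.909 = 91/909.
Target odds = 0.95/0.05 = 19.
Need L² ≥ 19 ÷ (91/909) = 17271/91.
13² = 169 < 17271/91 ≤ 196 = 14², so L = 14.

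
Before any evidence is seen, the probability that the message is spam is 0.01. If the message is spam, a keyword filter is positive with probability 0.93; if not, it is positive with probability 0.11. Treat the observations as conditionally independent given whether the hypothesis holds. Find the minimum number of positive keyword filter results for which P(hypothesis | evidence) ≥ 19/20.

Prior odds: 0.01 ÷ 0.99 = 1/99.
Likelihood ratio of a positive = 0.93/0.11 = 93/11.
Target posterior odds = 0.95/0.05 = 19.
Require (93/11)ⁿ ≥ 19 ÷ (1/99) = 1881.
(93/11)³ = 804357/1331 falls short of 1881 but (93/11)⁴ = 74805201/14641 reaches it, so n = 4.

4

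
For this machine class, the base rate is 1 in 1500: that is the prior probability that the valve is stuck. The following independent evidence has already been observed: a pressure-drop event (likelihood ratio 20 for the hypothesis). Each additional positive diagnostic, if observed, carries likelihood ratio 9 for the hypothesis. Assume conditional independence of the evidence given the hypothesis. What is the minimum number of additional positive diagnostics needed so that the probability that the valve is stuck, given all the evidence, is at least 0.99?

Prior odds = (1/1500)/(1499/1500) = 1/1499.
Bayes factor of the evidence already in hand = 20.
Odds after that evidence = (1/1499) × 20 = 20/1499.
Target odds = 0.99/0.01 = 99.
Need 9ⁿ ≥ 99 ÷ (20/1499) = 7420.05.
9⁴ = 6561 falls short of 7420.05 but 9⁵ = 59049 reaches it, so n = 5.

5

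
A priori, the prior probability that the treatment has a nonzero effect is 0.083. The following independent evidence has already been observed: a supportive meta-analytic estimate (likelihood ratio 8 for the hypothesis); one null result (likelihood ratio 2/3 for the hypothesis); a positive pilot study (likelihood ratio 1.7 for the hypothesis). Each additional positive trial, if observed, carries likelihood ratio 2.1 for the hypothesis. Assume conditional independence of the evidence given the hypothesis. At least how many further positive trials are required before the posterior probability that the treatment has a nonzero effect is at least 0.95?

5

Prior odds = 0.083/0.917 = 83/917.
Combined Bayes factor of the evidence already in hand = 8 × (2/3) × 1.7 = 136/15.
Odds after that evidence = (83/917) × 136/15 = 11288/13755.
Target odds = 0.95/0.05 = 19.
Need 2.1ⁿ ≥ 19 ÷ (11288/13755) = 261345/11288.
2.1⁴ = 19.4481 falls short of 261345/11288 but 2.1⁵ = 4084101/100000 reaches it, so n = 5.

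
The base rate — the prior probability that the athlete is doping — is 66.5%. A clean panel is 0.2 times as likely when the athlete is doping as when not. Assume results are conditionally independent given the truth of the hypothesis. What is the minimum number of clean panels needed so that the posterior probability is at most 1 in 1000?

Prior odds = 0.665/0.335 = 133/67.
Likelihood ratio per clean panel = 0.2.
Target posterior odds = 0.001/0.999 = 1/999.
Need (133/67) × 0.2ⁿ ≤ 1/999, i.e. 0.2ⁿ ≤ 67/132867.
0.2⁴ = 0.0016 is still above 67/132867 but 0.2⁵ = 0.00032 is at or below it, so n = 5.

5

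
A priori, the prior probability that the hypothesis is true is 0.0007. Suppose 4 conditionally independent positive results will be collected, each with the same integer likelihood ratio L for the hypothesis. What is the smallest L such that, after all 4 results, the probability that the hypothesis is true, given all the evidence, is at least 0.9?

11

Prior odds = 0.0007/0.9993 = 7/9993.
Target odds = 0.9/0.1 = 9.
Need L⁴ ≥ 9 ÷ (7/9993) = 89937/7.
10⁴ = 10000 < 89937/7 ≤ 14641 = 11⁴, so L = 11.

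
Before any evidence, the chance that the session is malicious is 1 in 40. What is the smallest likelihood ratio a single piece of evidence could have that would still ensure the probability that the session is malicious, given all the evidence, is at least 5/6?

195

Prior odds = 0.025/0.975 = 1/39.
Target odds = (5/6)/(1/6) = 5.
Required Bayes factor = 5 ÷ (1/39) = 195.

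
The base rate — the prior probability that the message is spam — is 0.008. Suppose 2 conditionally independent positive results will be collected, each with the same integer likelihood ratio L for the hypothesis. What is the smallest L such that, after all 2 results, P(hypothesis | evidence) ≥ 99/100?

Prior odds = 0.008/0.992 = 1/124.
Target odds = 0.99/0.01 = 99.
Need L² ≥ 99 ÷ (1/124) = 12276.
110² = 12100 < 12276 ≤ 12321 = 111², so L = 111.

111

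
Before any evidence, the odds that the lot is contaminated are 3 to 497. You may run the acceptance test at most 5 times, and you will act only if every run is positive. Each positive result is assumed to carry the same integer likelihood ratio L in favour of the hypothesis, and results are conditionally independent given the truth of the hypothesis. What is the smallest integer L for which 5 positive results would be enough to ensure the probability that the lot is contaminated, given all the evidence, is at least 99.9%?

12

Prior odds = 3/497.
Target odds = 0.999/0.001 = 999.
Need L⁵ ≥ 999 ÷ (3/497) = 165501.
11⁵ = 161051 < 165501 ≤ 248832 = 12⁵, so L = 12.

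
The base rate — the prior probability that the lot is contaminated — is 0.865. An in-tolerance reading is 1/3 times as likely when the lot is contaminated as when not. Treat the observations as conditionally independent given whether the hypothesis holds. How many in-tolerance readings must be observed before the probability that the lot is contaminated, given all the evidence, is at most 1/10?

4

Prior odds: 0.865 ÷ 0.135 = 173/27.
Likelihood ratio per in-tolerance reading = 1/3.
Target posterior odds = 0.1/0.9 = 1/9.
Require (1/3)ⁿ ≤ 1/9 ÷ (173/27) = 3/173.
(1/3)³ = 1/27 is still above 3/173 but (1/3)⁴ = 1/81 is at or below it, so n = 4.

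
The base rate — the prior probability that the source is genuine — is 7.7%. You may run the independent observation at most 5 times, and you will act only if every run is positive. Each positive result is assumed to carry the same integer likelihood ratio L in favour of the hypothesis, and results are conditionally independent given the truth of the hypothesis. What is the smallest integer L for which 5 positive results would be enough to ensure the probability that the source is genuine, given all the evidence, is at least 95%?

Prior odds = 0.077/0.923 = 77/923.
Target odds = 0.95/0.05 = 19.
Need L⁵ ≥ 19 ÷ (77/923) = 17537/77.
2⁵ = 32 < 17537/77 ≤ 243 = 3⁵, so L = 3.

3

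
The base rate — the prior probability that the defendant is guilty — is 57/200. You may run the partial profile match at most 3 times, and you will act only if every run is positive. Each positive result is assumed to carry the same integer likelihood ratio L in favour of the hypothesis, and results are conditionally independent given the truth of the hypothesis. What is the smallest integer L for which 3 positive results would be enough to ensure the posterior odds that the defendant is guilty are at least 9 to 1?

3

Prior odds = 0.285/0.715 = 57/143.
Target odds = 9.
Need L³ ≥ 9 ÷ (57/143) = 429/19.
2³ = 8 < 429/19 ≤ 27 = 3³, so L = 3.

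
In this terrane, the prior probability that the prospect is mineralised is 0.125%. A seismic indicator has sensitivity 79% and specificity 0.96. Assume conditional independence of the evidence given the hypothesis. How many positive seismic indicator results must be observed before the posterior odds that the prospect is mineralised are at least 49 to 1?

4

Prior odds = 0.00125/0.99875 = 1/799.
False-positive rate = 1 − 0.96 = 0.04; likelihood ratio of a positive = 0.79/0.04 = 19.75.
Target odds = 49.
Require 19.75ⁿ ≥ 49 ÷ (1/799) = 39151.
19.75³ = 7703.734375 falls short of 39151 but 19.75⁴ = 38950081/256 reaches it, so n = 4.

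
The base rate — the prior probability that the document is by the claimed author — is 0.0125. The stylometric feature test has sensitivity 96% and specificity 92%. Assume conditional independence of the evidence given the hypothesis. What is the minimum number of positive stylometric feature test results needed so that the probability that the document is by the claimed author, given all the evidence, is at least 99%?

4

Prior odds: 0.0125 ÷ 0.9875 = 1/79.
False-positive rate = 1 − 0.92 = 0.08; likelihood ratio of a positive = 0.96/0.08 = 12.
Target odds: 0.99 ÷ 0.01 = 99.
Require 12ⁿ ≥ 99 ÷ (1/79) = 7821.
12³ = 1728 falls short of 7821 but 12⁴ = 20736 reaches it, so n = 4.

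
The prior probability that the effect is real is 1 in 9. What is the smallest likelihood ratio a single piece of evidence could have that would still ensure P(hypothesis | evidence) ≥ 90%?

72

Prior odds = (1/9)/(8/9) = 0.125.
Target odds = 0.9/0.1 = 9.
Required Bayes factor = 9 ÷ 0.125 = 72.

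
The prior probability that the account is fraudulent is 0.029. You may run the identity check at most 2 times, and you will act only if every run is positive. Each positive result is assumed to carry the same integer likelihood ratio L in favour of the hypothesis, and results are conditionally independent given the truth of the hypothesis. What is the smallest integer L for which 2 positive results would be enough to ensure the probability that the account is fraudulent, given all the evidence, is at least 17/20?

14

Prior odds = 0.029/0.971 = 29/971.
Target odds = 0.85/0.15 = 17/3.
Need L² ≥ 17/3 ÷ (29/971) = 16507/87.
13² = 169 < 16507/87 ≤ 196 = 14², so L = 14.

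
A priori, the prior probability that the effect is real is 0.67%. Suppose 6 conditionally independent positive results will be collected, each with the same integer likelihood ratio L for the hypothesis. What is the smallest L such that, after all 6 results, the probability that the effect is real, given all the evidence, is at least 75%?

Prior odds = 0.0067/0.9933 = 67/9933.
Target odds = 0.75/0.25 = 3.
Need L⁶ ≥ 3 ÷ (67/9933) = 29799/67.
2⁶ = 64 < 29799/67 ≤ 729 = 3⁶, so L = 3.

3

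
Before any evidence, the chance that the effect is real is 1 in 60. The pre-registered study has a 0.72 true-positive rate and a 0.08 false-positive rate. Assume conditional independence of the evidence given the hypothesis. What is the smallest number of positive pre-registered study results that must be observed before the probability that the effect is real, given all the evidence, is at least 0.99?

Prior odds = (1/60)/(59/60) = 1/59.
Likelihood ratio of a positive result = 0.72/0.08 = 9.
Target posterior odds = 0.99/0.01 = 99.
Need (1/59) × 9ⁿ ≥ 99, i.e. 9ⁿ ≥ 5841.
9³ = 729 falls short of 5841 but 9⁴ = 6561 reaches it, so n = 4.

4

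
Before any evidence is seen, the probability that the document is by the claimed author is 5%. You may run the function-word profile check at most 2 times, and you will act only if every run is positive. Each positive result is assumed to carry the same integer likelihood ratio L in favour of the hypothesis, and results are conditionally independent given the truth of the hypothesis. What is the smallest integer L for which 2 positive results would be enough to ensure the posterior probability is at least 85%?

11

Prior odds = 0.05/0.95 = 1/19.
Target odds = 0.85/0.15 = 17/3.
Need L² ≥ 17/3 ÷ (1/19) = 323/3.
10² = 100 < 323/3 ≤ 121 = 11², so L = 11.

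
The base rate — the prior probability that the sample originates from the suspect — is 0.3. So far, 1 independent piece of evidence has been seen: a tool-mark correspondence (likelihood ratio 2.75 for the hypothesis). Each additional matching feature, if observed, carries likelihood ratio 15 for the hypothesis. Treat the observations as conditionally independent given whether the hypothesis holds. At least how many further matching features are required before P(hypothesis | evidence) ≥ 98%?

Prior odds = 0.3/0.7 = 3/7.
Bayes factor of the evidence already in hand = 2.75.
Odds after that evidence = (3/7) × 2.75 = 33/28.
Target odds = 0.98/0.02 = 49.
Need 15ⁿ ≥ 49 ÷ (33/28) = 1372/33.
15¹ = 15 falls short of 1372/33 but 15² = 225 reaches it, so n = 2.

2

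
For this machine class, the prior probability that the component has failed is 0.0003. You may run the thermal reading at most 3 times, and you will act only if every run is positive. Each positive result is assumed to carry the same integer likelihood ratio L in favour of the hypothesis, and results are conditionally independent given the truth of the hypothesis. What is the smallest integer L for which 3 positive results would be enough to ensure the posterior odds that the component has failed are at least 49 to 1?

Prior odds = 0.0003/0.9997 = 3/9997.
Target odds = 49.
Need L³ ≥ 49 ÷ (3/9997) = 489853/3.
54³ = 157464 < 489853/3 ≤ 166375 = 55³, so L = 55.

55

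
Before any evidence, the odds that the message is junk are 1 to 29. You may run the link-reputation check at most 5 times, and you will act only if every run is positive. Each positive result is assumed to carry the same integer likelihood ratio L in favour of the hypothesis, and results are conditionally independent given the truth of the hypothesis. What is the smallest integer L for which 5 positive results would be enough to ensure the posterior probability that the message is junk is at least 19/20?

4

Prior odds = 1/29.
Target odds = 0.95/0.05 = 19.
Need L⁵ ≥ 19 ÷ (1/29) = 551.
3⁵ = 243 < 551 ≤ 1024 = 4⁵, so L = 4.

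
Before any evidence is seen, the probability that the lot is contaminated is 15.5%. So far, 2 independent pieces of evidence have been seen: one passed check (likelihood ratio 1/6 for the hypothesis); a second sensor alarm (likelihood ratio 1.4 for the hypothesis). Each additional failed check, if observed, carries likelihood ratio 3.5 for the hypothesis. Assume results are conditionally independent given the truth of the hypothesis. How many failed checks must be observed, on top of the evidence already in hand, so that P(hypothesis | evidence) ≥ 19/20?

Prior odds = 0.155/0.845 = 31/169.
Combined Bayes factor of the evidence already in hand = (1/6) × 1.4 = 7/30.
Odds after that evidence = (31/169) × 7/30 = 217/5070.
Target odds = 0.95/0.05 = 19.
Need 3.5ⁿ ≥ 19 ÷ (217/5070) = 96330/217.
3.5⁴ = 150.0625 falls short of 96330/217 but 3.5⁵ = 525.21875 reaches it, so n = 5.

5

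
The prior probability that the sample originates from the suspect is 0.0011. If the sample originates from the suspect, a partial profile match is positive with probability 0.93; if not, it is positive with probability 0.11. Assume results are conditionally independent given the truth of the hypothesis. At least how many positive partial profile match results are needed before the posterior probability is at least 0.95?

5

Prior odds = 0.0011/0.9989 = 11/9989.
Likelihood ratio of a positive = 0.93/0.11 = 93/11.
Target posterior odds = 0.95/0.05 = 19.
Need (11/9989) × (93/11)ⁿ ≥ 19, i.e. (93/11)ⁿ ≥ 189791/11.
(93/11)⁴ = 74805201/14641 falls short of 189791/11 but (93/11)⁵ ≈43196.8 reaches it, so n = 5.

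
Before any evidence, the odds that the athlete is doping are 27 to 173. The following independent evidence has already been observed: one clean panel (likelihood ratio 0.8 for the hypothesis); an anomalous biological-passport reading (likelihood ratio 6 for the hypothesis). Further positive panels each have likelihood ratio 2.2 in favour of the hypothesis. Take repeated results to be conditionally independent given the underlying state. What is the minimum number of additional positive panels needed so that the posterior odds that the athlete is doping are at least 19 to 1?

5

Prior odds = 27/173.
Combined Bayes factor of the evidence already in hand = 0.8 × 6 = 4.8.
Odds after that evidence = (27/173) × 4.8 = 648/865.
Target odds = 19.
Need 2.2ⁿ ≥ 19 ÷ (648/865) = 16435/648.
2.2⁴ = 23.4256 falls short of 16435/648 but 2.2⁵ = 51.53632 reaches it, so n = 5.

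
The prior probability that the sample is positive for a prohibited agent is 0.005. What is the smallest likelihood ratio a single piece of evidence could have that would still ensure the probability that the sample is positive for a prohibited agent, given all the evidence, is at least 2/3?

398

Prior odds = 0.005/0.995 = 1/199.
Target odds = (2/3)/(1/3) = 2.
Required Bayes factor = 2 ÷ (1/199) = 398.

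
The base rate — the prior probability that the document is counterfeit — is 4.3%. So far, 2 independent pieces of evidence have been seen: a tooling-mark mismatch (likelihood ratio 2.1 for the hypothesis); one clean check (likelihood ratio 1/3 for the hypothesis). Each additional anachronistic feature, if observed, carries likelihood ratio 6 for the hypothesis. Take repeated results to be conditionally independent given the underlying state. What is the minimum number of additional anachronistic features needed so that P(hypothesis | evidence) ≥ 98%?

Prior odds = 0.043/0.957 = 43/957.
Combined Bayes factor of the evidence already in hand = 2.1 × (1/3) = 0.7.
Odds after that evidence = (43/957) × 0.7 = 301/9570.
Target odds = 0.98/0.02 = 49.
Need 6ⁿ ≥ 49 ÷ (301/9570) = 66990/43.
6⁴ = 1296 falls short of 66990/43 but 6⁵ = 7776 reaches it, so n = 5.

5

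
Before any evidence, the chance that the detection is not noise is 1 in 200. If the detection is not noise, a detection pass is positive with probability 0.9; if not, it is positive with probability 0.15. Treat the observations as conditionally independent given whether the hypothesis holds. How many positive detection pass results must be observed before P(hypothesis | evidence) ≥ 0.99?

Prior odds = 0.005/0.995 = 1/199.
Likelihood ratio of a positive = 0.9/0.15 = 6.
Target odds: 0.99 ÷ 0.01 = 99.
Require 6ⁿ ≥ 99 ÷ (1/199) = 19701.
6⁵ = 7776 falls short of 19701 but 6⁶ = 46656 reaches it, so n = 6.

6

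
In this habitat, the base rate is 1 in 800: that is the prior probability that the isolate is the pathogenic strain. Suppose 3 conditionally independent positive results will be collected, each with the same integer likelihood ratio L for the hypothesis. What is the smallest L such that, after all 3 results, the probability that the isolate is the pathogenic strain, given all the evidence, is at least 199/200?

55

Prior odds = 0.00125/0.99875 = 1/799.
Target odds = 0.995/0.005 = 199.
Need L³ ≥ 199 ÷ (1/799) = 159001.
54³ = 157464 < 159001 ≤ 166375 = 55³, so L = 55.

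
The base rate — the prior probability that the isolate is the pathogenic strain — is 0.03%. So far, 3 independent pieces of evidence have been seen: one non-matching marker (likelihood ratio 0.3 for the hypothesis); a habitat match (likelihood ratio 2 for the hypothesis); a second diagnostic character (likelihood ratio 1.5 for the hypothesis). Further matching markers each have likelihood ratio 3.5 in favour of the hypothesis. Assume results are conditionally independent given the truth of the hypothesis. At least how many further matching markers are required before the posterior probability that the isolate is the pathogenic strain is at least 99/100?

11

Prior odds = 0.0003/0.9997 = 3/9997.
Combined Bayes factor of the evidence already in hand = 0.3 × 2 × 1.5 = 0.9.
Odds after that evidence = (3/9997) × 0.9 = 27/99970.
Target odds = 0.99/0.01 = 99.
Need 3.5ⁿ ≥ 99 ÷ (27/99970) = 1099670/3.
3.5¹⁰ = 282475249/1024 falls short of 1099670/3 but 3.5¹¹ ≈965492 reaches it, so n = 11.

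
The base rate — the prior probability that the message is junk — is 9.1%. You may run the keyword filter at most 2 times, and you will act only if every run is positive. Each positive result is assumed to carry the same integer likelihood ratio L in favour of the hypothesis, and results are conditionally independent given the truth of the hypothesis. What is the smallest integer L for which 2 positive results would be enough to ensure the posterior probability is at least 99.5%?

Prior odds = 0.091/0.909 = 91/909.
Target odds = 0.995/0.005 = 199.
Need L² ≥ 199 ÷ (91/909) = 180891/91.
44² = 1936 < 180891/91 ≤ 2025 = 45², so L = 45.

45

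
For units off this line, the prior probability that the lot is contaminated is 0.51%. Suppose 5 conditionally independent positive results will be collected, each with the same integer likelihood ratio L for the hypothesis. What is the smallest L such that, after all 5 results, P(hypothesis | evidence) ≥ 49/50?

7

Prior odds = 0.0051/0.9949 = 51/9949.
Target odds = 0.98/0.02 = 49.
Need L⁵ ≥ 49 ÷ (51/9949) = 487501/51.
6⁵ = 7776 < 487501/51 ≤ 16807 = 7⁵, so L = 7.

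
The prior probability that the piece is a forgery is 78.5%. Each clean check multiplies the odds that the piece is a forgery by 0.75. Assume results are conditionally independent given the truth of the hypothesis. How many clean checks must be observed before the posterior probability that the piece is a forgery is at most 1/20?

Prior odds: 0.785 ÷ 0.215 = 157/43.
Likelihood ratio per clean check = 0.75.
Target odds: 0.05 ÷ 0.95 = 1/19.
Require 0.75ⁿ ≤ 1/19 ÷ (157/43) = 43/2983.
0.75¹⁴ = 4782969/268435456 is still above 43/2983 but 0.75¹⁵ ≈0.0133635 is at or below it, so n = 15.

15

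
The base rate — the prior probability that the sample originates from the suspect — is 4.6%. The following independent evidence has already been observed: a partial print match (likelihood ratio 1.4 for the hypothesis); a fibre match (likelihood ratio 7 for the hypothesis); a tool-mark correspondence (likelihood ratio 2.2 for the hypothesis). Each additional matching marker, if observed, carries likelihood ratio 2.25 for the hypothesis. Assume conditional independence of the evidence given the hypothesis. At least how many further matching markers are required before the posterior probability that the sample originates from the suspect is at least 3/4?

Prior odds = 0.046/0.954 = 23/477.
Combined Bayes factor of the evidence already in hand = 1.4 × 7 × 2.2 = 21.56.
Odds after that evidence = (23/477) × 21.56 = 12397/11925.
Target odds = 0.75/0.25 = 3.
Need 2.25ⁿ ≥ 3 ÷ (12397/11925) = 35775/12397.
2.25¹ = 2.25 falls short of 35775/12397 but 2.25² = 5.0625 reaches it, so n = 2.

2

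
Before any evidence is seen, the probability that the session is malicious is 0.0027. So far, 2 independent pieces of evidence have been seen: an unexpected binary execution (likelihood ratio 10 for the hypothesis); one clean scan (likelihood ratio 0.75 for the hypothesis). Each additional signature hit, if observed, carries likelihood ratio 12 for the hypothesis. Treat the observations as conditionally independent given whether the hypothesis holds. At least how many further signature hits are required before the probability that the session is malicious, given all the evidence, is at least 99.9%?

5

Prior odds = 0.0027/0.9973 = 27/9973.
Combined Bayes factor of the evidence already in hand = 10 × 0.75 = 7.5.
Odds after that evidence = (27/9973) × 7.5 = 405/19946.
Target odds = 0.999/0.001 = 999.
Need 12ⁿ ≥ 999 ÷ (405/19946) = 738002/15.
12⁴ = 20736 falls short of 738002/15 but 12⁵ = 248832 reaches it, so n = 5.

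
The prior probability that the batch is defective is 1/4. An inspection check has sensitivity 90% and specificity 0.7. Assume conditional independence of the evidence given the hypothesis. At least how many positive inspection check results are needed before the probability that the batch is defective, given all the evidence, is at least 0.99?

6

Prior odds: 0.25 ÷ 0.75 = 1/3.
False-positive rate = 1 − 0.7 = 0.3; likelihood ratio of a positive = 0.9/0.3 = 3.
Target posterior odds = 0.99/0.01 = 99.
Require 3ⁿ ≥ 99 ÷ (1/3) = 297.
3⁵ = 243 falls short of 297 but 3⁶ = 729 reaches it, so n = 6.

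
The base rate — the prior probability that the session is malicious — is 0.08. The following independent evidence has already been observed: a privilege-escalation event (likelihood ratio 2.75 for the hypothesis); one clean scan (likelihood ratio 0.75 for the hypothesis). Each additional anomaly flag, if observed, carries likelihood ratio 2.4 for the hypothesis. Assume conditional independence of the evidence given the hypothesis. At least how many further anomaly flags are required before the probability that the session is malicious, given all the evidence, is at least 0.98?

7

Prior odds = 0.08/0.92 = 2/23.
Combined Bayes factor of the evidence already in hand = 2.75 × 0.75 = 2.0625.
Odds after that evidence = (2/23) × 2.0625 = 33/184.
Target odds = 0.98/0.02 = 49.
Need 2.4ⁿ ≥ 49 ÷ (33/184) = 9016/33.
2.4⁶ = 2985984/15625 falls short of 9016/33 but 2.4⁷ = 35831808/78125 reaches it, so n = 7.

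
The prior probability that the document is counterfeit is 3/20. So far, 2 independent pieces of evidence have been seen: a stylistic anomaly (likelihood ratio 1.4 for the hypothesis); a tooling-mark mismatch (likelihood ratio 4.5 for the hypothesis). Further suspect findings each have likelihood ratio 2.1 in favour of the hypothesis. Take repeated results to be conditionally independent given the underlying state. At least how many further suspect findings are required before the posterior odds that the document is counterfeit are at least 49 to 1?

6

Prior odds = 0.15/0.85 = 3/17.
Combined Bayes factor of the evidence already in hand = 1.4 × 4.5 = 6.3.
Odds after that evidence = (3/17) × 6.3 = 189/170.
Target odds = 49.
Need 2.1ⁿ ≥ 49 ÷ (189/170) = 1190/27.
2.1⁵ = 4084101/100000 falls short of 1190/27 but 2.1⁶ = 85766121/1000000 reaches it, so n = 6.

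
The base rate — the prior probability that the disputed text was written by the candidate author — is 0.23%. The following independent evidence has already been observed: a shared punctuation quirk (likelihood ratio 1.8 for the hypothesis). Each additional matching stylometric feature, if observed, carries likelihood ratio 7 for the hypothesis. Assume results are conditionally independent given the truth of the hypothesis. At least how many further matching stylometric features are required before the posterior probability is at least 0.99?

6

Prior odds = 0.0023/0.9977 = 23/9977.
Bayes factor of the evidence already in hand = 1.8.
Odds after that evidence = (23/9977) × 1.8 = 207/49885.
Target odds = 0.99/0.01 = 99.
Need 7ⁿ ≥ 99 ÷ (207/49885) = 548735/23.
7⁵ = 16807 falls short of 548735/23 but 7⁶ = 117649 reaches it, so n = 6.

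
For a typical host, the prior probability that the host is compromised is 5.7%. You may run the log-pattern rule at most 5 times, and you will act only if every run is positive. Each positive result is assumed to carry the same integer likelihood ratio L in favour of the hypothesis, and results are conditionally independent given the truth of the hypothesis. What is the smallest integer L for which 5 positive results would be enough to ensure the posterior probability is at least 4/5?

Prior odds = 0.057/0.943 = 57/943.
Target odds = 0.8/0.2 = 4.
Need L⁵ ≥ 4 ÷ (57/943) = 3772/57.
2⁵ = 32 < 3772/57 ≤ 243 = 3⁵, so L = 3.

3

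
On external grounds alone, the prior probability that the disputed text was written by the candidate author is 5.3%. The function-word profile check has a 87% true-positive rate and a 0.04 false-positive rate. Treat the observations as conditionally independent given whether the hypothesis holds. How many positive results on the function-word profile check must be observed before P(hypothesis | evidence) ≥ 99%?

Prior odds: 0.053 ÷ 0.947 = 53/947.
Likelihood ratio of a positive result = 0.87/0.04 = 21.75.
Target odds: 0.99 ÷ 0.01 = 99.
Need (53/947) × 21.75ⁿ ≥ 99, i.e. 21.75ⁿ ≥ 93753/53.
21.75² = 473.0625 falls short of 93753/53 but 21.75³ = 658503/64 reaches it, so n = 3.

3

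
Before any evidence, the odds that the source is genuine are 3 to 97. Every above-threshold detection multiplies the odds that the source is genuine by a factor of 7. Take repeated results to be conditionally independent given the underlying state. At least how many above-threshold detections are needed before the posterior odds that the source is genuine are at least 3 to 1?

Prior odds = 3/97.
Likelihood ratio per above-threshold detection = 7.
Target odds = 3.
Need (3/97) × 7ⁿ ≥ 3, i.e. 7ⁿ ≥ 97.
7² = 49 falls short of 97 but 7³ = 343 reaches it, so n = 3.

3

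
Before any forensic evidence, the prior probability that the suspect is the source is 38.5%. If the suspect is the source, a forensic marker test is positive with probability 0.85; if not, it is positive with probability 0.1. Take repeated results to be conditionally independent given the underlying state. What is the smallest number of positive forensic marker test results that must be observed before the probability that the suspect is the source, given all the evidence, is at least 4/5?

1

Prior odds: 0.385 ÷ 0.615 = 77/123.
Likelihood ratio of a positive = 0.85/0.1 = 8.5.
Target odds: 0.8 ÷ 0.2 = 4.
Require 8.5ⁿ ≥ 4 ÷ (77/123) = 492/77.
8.5¹ = 8.5, which meets the required 492/77; so n = 1.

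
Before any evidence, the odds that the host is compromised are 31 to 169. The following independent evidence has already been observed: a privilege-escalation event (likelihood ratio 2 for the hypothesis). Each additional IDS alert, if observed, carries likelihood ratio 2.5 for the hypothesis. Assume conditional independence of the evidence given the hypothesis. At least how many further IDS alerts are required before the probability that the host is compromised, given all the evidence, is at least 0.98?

6

Prior odds = 31/169.
Bayes factor of the evidence already in hand = 2.
Odds after that evidence = (31/169) × 2 = 62/169.
Target odds = 0.98/0.02 = 49.
Need 2.5ⁿ ≥ 49 ÷ (62/169) = 8281/62.
2.5⁵ = 97.65625 falls short of 8281/62 but 2.5⁶ = 244.140625 reaches it, so n = 6.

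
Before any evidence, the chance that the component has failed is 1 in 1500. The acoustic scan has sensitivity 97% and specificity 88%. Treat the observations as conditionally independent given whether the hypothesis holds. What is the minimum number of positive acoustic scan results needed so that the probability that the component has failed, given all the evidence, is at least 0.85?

Prior odds = (1/1500)/(1499/1500) = 1/1499.
False-positive rate = 1 − 0.88 = 0.12; likelihood ratio of a positive = 0.97/0.12 = 97/12.
Target posterior odds = 0.85/0.15 = 17/3.
Need (1/1499) × (97/12)ⁿ ≥ 17/3, i.e. (97/12)ⁿ ≥ 25483/3.
(97/12)⁴ = 88529281/20736 falls short of 25483/3 but (97/12)⁵ ≈34510.6 reaches it, so n = 5.

5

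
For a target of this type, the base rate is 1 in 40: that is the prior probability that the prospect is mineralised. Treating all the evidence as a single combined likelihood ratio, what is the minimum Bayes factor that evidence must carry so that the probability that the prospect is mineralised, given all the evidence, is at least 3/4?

117

Prior odds = 0.025/0.975 = 1/39.
Target odds = 0.75/0.25 = 3.
Required Bayes factor = 3 ÷ (1/39) = 117.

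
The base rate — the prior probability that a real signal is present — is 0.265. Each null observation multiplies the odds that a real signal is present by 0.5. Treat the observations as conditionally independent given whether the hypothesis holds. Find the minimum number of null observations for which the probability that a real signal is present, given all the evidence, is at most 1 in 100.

6

Prior odds = 0.265/0.735 = 53/147.
Likelihood ratio per null observation = 0.5.
Target odds: 0.01 ÷ 0.99 = 1/99.
Need (53/147) × 0.5ⁿ ≤ 1/99, i.e. 0.5ⁿ ≤ 49/1749.
0.5⁵ = 0.03125 is still above 49/1749 but 0.5⁶ = 0.015625 is at or below it, so n = 6.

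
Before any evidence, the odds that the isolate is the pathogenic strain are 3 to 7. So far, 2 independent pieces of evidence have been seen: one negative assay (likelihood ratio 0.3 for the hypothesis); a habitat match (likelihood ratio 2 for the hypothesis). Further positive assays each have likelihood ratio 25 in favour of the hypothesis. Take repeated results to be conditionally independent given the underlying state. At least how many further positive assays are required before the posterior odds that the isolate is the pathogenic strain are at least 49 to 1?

Prior odds = 3/7.
Combined Bayes factor of the evidence already in hand = 0.3 × 2 = 0.6.
Odds after that evidence = (3/7) × 0.6 = 9/35.
Target odds = 49.
Need 25ⁿ ≥ 49 ÷ (9/35) = 1715/9.
25¹ = 25 falls short of 1715/9 but 25² = 625 reaches it, so n = 2.

2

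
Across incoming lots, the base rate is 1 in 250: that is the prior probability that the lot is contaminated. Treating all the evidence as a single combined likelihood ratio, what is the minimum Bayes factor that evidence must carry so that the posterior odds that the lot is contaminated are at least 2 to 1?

498

Prior odds = 0.004/0.996 = 1/249.
Target odds = 2.
Required Bayes factor = 2 ÷ (1/249) = 498.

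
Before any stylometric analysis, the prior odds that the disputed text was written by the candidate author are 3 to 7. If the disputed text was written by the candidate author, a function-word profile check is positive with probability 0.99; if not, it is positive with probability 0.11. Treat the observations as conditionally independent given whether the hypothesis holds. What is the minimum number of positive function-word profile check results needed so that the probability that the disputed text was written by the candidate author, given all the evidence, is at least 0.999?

4

Prior odds = 3/7.
Likelihood ratio of a positive = 0.99/0.11 = 9.
Target odds: 0.999 ÷ 0.001 = 999.
Require 9ⁿ ≥ 999 ÷ (3/7) = 2331.
9³ = 729 falls short of 2331 but 9⁴ = 6561 reaches it, so n = 4.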